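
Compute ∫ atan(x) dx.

x*atan(x) - log(x**2 + 1)/2 + C

Use integration by parts with u = arctan(x), dv = dx.
Then du = 1/(x**2 + 1) dx.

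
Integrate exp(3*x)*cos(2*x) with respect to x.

2*exp(3*x)*sin(2*x)/13 + 3*exp(3*x)*cos(2*x)/13 + C

Let I denote the integral. Integrate by parts with u = cos(2*x), dv = exp(3*x) dx, so v = exp(3*x)/3: I = exp(3*x)*cos(2*x)/3 + (2/3)·∫ exp(3*x)*sin(2*x) dx.
Apply parts again with u = sin(2*x), dv = exp(3*x) dx: ∫ exp(3*x)*sin(2*x) dx = exp(3*x)*sin(2*x)/3 − (2/3)·I. Substituting back brings back I: I = 2*exp(3*x)*sin(2*x)/9 + exp(3*x)*cos(2*x)/3 − (4/9)·I.
Solving for I: (1 + 4/9)·I equals the remaining terms, so I = (9/13)·(2*exp(3*x)*sin(2*x)/9 + exp(3*x)*cos(2*x)/3).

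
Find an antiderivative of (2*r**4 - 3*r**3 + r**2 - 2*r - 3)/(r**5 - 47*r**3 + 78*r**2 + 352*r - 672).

20871*log(r - 4)/23716 + log(r - 2)/36 - 51*log(r + 3)/196 + 5891*log(r + 7)/4356 - 325/(154*r - 616) + C

Factor the denominator: (r - 4)**2*(r - 2)*(r + 3)*(r + 7).
Partial-fraction decomposition: 5891/(4356*(r + 7)) - 51/(196*(r + 3)) + 1/(36*(r - 2)) + 20871/(23716*(r - 4)) + 325/(154*(r - 4)**2).
Integrate each term; A/(r−a) gives A·log|r−a|; A/(r−a)² gives −A/(r−a).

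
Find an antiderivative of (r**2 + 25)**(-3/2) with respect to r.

r/(25*sqrt(r**2 + 25)) + C

Substitute r = 5·tan(θ), so dr = 5·sec(θ)^2 dθ and the radical becomes sqrt(r**2 + 25) = 5·sec(θ) by the Pythagorean identity.
Integrate the resulting trig expression in θ, then back-substitute tan(θ) = r/5, sec(θ) = sqrt(r**2 + 25)/5 (absorbing any constant into C).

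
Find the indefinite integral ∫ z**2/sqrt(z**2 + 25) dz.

z*sqrt(z**2 + 25)/2 - 25*log(z + sqrt(z**2 + 25))/2 + C

Substitute z = 5·tan(θ), so dz = 5·sec(θ)^2 dθ and the radical becomes sqrt(z**2 + 25) = 5·sec(θ) by the Pythagorean identity.
Integrate the resulting trig expression in θ, then back-substitute tan(θ) = z/5, sec(θ) = sqrt(z**2 + 25)/5 (absorbing any constant into C).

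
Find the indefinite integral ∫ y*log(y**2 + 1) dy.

y**2*log(y**2 + 1)/2 - y**2/2 + log(y**2 + 1)/2 + C

Let u = y**2 + 1, so du = (2*y) dy.
The integral becomes (1/2)·∫ log(u) du; integrate by parts with u′=log(u), dv′=du.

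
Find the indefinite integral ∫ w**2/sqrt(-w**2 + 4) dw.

Substitute w = 2·sin(θ), so dw = 2·cos(θ) dθ and the radical becomes sqrt(-w**2 + 4) = 2·cos(θ) by the Pythagorean identity.
Integrate the resulting trig expression in θ, then back-substitute θ = asin(w/2), sin(θ) = w/2, cos(θ) = sqrt(-w**2 + 4)/2 (absorbing any constant into C).

-w*sqrt(-w**2 + 4)/2 + 2*asin(w/2) + C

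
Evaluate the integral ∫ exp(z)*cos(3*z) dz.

3*exp(z)*sin(3*z)/10 + exp(z)*cos(3*z)/10 + C

Let I denote the integral. Integrate by parts with u = cos(3*z), dv = exp(z) dz, so v = exp(z): I = exp(z)*cos(3*z) + 3·∫ exp(z)*sin(3*z) dz.
Apply parts again with u = sin(3*z), dv = exp(z) dz: ∫ exp(z)*sin(3*z) dz = exp(z)*sin(3*z) − 3·I. Substituting back brings back I: I = 3*exp(z)*sin(3*z) + exp(z)*cos(3*z) − 9·I.
Solving for I: (1 + 9)·I equals the remaining terms, so I = (1/10)·(3*exp(z)*sin(3*z) + exp(z)*cos(3*z)).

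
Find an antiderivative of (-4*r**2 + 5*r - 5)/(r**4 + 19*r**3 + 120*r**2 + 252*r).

-5*log(r)/252 - 1213*log(r + 6)/36 + 236*log(r + 7)/7 - 179/(6*r + 36) + C

Factor the denominator: r*(r + 6)**2*(r + 7).
Partial-fraction decomposition: 236/(7*(r + 7)) - 1213/(36*(r + 6)) + 179/(6*(r + 6)**2) - 5/(252*r).
Integrate each term; A/(r−a) gives A·log|r−a|; A/(r−a)² gives −A/(r−a).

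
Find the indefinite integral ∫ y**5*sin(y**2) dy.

-y**4*cos(y**2)/2 + y**2*sin(y**2) + cos(y**2) + C

Let u = y², du = 2y dy; rewrite as (1/2)∫ u^2·sin(1u) du.
Now integrate by parts 2 times.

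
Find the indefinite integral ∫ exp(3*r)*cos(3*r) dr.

exp(3*r)*sin(3*r)/6 + exp(3*r)*cos(3*r)/6 + C

Let I denote the integral. Integrate by parts with u = cos(3*r), dv = exp(3*r) dr, so v = exp(3*r)/3: I = exp(3*r)*cos(3*r)/3 + ∫ exp(3*r)*sin(3*r) dr.
Apply parts again with u = sin(3*r), dv = exp(3*r) dr: ∫ exp(3*r)*sin(3*r) dr = exp(3*r)*sin(3*r)/3 − I. Substituting back brings back I: I = exp(3*r)*sin(3*r)/3 + exp(3*r)*cos(3*r)/3 − I.
Solving for I: (1 + 1)·I equals the remaining terms, so I = (1/2)·(exp(3*r)*sin(3*r)/3 + exp(3*r)*cos(3*r)/3).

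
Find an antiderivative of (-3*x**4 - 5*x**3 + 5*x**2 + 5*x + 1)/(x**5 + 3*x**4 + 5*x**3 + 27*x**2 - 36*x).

-log(x)/36 + 3*log(x - 1)/50 - 387*log(x + 4)/500 - 5081*log(x**2 + 9)/4500 + 211*atan(x/3)/750 + C

Factor the denominator: x*(x - 1)*(x + 4)*(x**2 + 9).
Partial-fraction decomposition: -(5081*x - 1899)/(2250*(x**2 + 9)) - 387/(500*(x + 4)) + 3/(50*(x - 1)) - 1/(36*x).
Integrate each term; A/(x−a) gives A·log|x−a|; the (Bx+D)/(x²+p²) term gives a log and an atan.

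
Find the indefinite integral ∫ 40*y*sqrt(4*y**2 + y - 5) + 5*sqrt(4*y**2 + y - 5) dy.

10*(4*y**2 + y - 5)**(3/2)/3 + C

Let u = 4*y**2 + y - 5, so du = (8*y + 1) dy.
Rewriting, the integral becomes 5·∫ √u du = 5·(2/3)u^(3/2).
Substituting back, u = 4*y**2 + y - 5.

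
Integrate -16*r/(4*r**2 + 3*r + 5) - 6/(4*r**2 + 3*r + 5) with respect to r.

-2*log(4*r**2 + 3*r + 5) + C

Let u = 4*r**2 + 3*r + 5, so du = (8*r + 3) dr.
Rewriting, the integral becomes -2·∫ 1/u du = -2·log(u).
Substituting back, u = 4*r**2 + 3*r + 5.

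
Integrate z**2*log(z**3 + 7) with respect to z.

z**3*log(z**3 + 7)/3 - z**3/3 + 7*log(z**3 + 7)/3 + C

Let u = z**3 + 7, so du = (3*z**2) dz.
The integral becomes (1/3)·∫ log(u) du; integrate by parts with u′=log(u), dv′=du.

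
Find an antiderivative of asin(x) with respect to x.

Use integration by parts with u = arcsin(x), dv = dx.
Then du = 1/sqrt(-x**2 + 1) dx.

x*asin(x) + sqrt(-x**2 + 1) + C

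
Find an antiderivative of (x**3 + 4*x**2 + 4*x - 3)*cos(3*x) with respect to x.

x**3*sin(3*x)/3 + 4*x**2*sin(3*x)/3 + x**2*cos(3*x)/3 + 10*x*sin(3*x)/9 + 8*x*cos(3*x)/9 - 35*sin(3*x)/27 + 10*cos(3*x)/27 + C

Use integration by parts with u = x**3 + 4*x**2 + 4*x - 3, dv = cos(3*x) dx, so v = sin(3*x)/3.
Apply parts 3 times (tabular method): alternate signs, differentiate u down to 0, integrate dv up.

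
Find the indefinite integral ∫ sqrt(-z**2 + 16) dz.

z*sqrt(-z**2 + 16)/2 + 8*asin(z/4) + C

Substitute z = 4·sin(θ), so dz = 4·cos(θ) dθ and the radical becomes sqrt(-z**2 + 16) = 4·cos(θ) by the Pythagorean identity.
Integrate the resulting trig expression in θ, then back-substitute θ = asin(z/4), sin(θ) = z/4, cos(θ) = sqrt(-z**2 + 16)/4 (absorbing any constant into C).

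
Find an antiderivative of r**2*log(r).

r**3*log(r)/3 - r**3/9 + C

Use integration by parts with u = log(r), dv = r**2 dr.
Then du = 1/r dr and v = r**3/3.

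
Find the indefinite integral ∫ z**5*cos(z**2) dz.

Let u = z², du = 2z dz; rewrite as (1/2)∫ u^2·cos(1u) du.
Now integrate by parts 2 times.

z**4*sin(z**2)/2 + z**2*cos(z**2) - sin(z**2) + C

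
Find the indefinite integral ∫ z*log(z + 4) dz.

z**2*log(z + 4)/2 - z**2/4 + 2*z - 8*log(z + 4) + C

Use integration by parts with u = log(z + 4), dv = z dz.
Then du = 1/(z + 4) dz and v = z**2/2.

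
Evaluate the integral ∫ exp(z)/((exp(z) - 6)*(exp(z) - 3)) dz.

log(exp(z) - 6)/3 - log(exp(z) - 3)/3 + C

Let u = e^z, du = e^z dz.
The integral becomes ∫ du/((u-6)(u-3)); decompose into partial fractions.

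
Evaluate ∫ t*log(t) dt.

Use integration by parts with u = log(t), dv = t dt.
Then du = 1/t dt and v = t**2/2.

t**2*log(t)/2 - t**2/4 + C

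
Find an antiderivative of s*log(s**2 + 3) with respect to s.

Let u = s**2 + 3, so du = (2*s) ds.
The integral becomes (1/2)·∫ log(u) du; integrate by parts with u′=log(u), dv′=du.

s**2*log(s**2 + 3)/2 - s**2/2 + 3*log(s**2 + 3)/2 + C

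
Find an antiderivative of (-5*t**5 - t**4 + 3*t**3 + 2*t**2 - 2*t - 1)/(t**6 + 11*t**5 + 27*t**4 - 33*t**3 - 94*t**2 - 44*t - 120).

Factor the denominator: (t - 2)*(t + 2)*(t + 5)*(t + 6)*(t**2 + 1).
Partial-fraction decomposition: (123*t + 113)/(2405*(t**2 + 1)) - 37019/(1184*(t + 6)) + 7342/(273*(t + 5)) - 131/(240*(t + 2)) - 149/(1120*(t - 2)).
Integrate each term; A/(t−a) gives A·log|t−a|; the (Bt+D)/(t²+p²) term gives a log and an atan.

-149*log(t - 2)/1120 - 131*log(t + 2)/240 + 7342*log(t + 5)/273 - 37019*log(t + 6)/1184 + 123*log(t**2 + 1)/4810 + 113*atan(t)/2405 + C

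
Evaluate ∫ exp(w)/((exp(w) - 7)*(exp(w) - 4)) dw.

Let u = e^w, du = e^w dw.
The integral becomes ∫ du/((u-4)(u-7)); decompose into partial fractions.

log(exp(w) - 7)/3 - log(exp(w) - 4)/3 + C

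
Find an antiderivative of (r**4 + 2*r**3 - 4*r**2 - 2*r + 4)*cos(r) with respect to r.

Use integration by parts with u = r**4 + 2*r**3 - 4*r**2 - 2*r + 4, dv = cos(r) dr, so v = sin(r).
Apply parts 4 times (tabular method): alternate signs, differentiate u down to 0, integrate dv up.

r**4*sin(r) + 2*r**3*sin(r) + 4*r**3*cos(r) - 16*r**2*sin(r) + 6*r**2*cos(r) - 14*r*sin(r) - 32*r*cos(r) + 36*sin(r) - 14*cos(r) + C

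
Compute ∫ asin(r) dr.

Use integration by parts with u = arcsin(r), dv = dr.
Then du = 1/sqrt(-r**2 + 1) dr.

r*asin(r) + sqrt(-r**2 + 1) + C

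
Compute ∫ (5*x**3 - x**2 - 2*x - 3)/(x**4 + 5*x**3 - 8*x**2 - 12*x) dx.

log(x)/4 + 29*log(x - 2)/48 - 7*log(x + 1)/15 + 369*log(x + 6)/80 + C

Factor the denominator: x*(x - 2)*(x + 1)*(x + 6).
Partial-fraction decomposition: 369/(80*(x + 6)) - 7/(15*(x + 1)) + 29/(48*(x - 2)) + 1/(4*x).
Integrate each term: A/(x−a) contributes A·log|x−a|.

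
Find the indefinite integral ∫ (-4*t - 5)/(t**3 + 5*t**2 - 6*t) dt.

Factor the denominator: t*(t - 1)*(t + 6).
Partial-fraction decomposition: 19/(42*(t + 6)) - 9/(7*(t - 1)) + 5/(6*t).
Integrate each term: A/(t−a) contributes A·log|t−a|.

5*log(t)/6 - 9*log(t - 1)/7 + 19*log(t + 6)/42 + C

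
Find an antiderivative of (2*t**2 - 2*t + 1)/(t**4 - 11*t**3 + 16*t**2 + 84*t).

log(t)/84 + 85*log(t - 7)/63 - 61*log(t - 6)/48 - 13*log(t + 2)/144 + C

Factor the denominator: t*(t - 7)*(t - 6)*(t + 2).
Partial-fraction decomposition: -13/(144*(t + 2)) - 61/(48*(t - 6)) + 85/(63*(t - 7)) + 1/(84*t).
Integrate each term: A/(t−a) contributes A·log|t−a|.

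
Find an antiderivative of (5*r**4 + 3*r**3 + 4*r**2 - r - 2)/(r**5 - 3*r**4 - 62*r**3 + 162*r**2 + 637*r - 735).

4407*log(r - 7)/560 - 3593*log(r - 5)/768 + 3*log(r - 1)/256 - 361*log(r + 3)/1280 + 11177*log(r + 7)/5376 + C

Factor the denominator: (r - 7)*(r - 5)*(r - 1)*(r + 3)*(r + 7).
Partial-fraction decomposition: 11177/(5376*(r + 7)) - 361/(1280*(r + 3)) + 3/(256*(r - 1)) - 3593/(768*(r - 5)) + 4407/(560*(r - 7)).
Integrate each term: A/(r−a) contributes A·log|r−a|.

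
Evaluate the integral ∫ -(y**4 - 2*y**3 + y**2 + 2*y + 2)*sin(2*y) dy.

Use integration by parts with u = y**4 - 2*y**3 + y**2 + 2*y + 2, dv = -sin(2*y) dy, so v = cos(2*y)/2.
Apply parts 4 times (tabular method): alternate signs, differentiate u down to 0, integrate dv up.

y**4*cos(2*y)/2 - y**3*sin(2*y) - y**3*cos(2*y) + 3*y**2*sin(2*y)/2 - y**2*cos(2*y) + y*sin(2*y) + 5*y*cos(2*y)/2 - 5*sin(2*y)/4 + 3*cos(2*y)/2 + C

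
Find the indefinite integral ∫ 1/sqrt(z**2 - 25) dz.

Substitute z = 5·sec(θ), so dz = 5·sec(θ)*tan(θ) dθ and the radical becomes sqrt(z**2 - 25) = 5·tan(θ) by the Pythagorean identity.
Integrate the resulting trig expression in θ, then back-substitute sec(θ) = z/5, tan(θ) = sqrt(z**2 - 25)/5 (absorbing any constant into C).

log(z + sqrt(z**2 - 25)) + C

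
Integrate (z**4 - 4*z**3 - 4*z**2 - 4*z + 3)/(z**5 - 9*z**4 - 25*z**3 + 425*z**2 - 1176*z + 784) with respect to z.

Factor the denominator: (z - 7)*(z - 4)**2*(z - 1)*(z + 7).
Partial-fraction decomposition: 41/(154*(z + 7)) + 1/(54*(z - 1)) - 35/(99*(z - 4)) + 7/(9*(z - 4)**2) + 202/(189*(z - 7)).
Integrate each term; A/(z−a) gives A·log|z−a|; A/(z−a)² gives −A/(z−a).

202*log(z - 7)/189 - 35*log(z - 4)/99 + log(z - 1)/54 + 41*log(z + 7)/154 - 7/(9*z - 36) + C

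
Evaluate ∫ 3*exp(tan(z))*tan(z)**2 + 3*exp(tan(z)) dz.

3*exp(tan(z)) + C

Let u = tan(z), so du = (tan(z)**2 + 1) dz.
Rewriting, the integral becomes 3·∫ e^u du = 3·e^u.
Substituting back, u = tan(z).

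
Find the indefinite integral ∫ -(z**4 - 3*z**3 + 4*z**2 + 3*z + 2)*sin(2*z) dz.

z**4*cos(2*z)/2 - z**3*sin(2*z) - 3*z**3*cos(2*z)/2 + 9*z**2*sin(2*z)/4 + z**2*cos(2*z)/2 - z*sin(2*z)/2 + 15*z*cos(2*z)/4 - 15*sin(2*z)/8 + 3*cos(2*z)/4 + C

Use integration by parts with u = z**4 - 3*z**3 + 4*z**2 + 3*z + 2, dv = -sin(2*z) dz, so v = cos(2*z)/2.
Apply parts 4 times (tabular method): alternate signs, differentiate u down to 0, integrate dv up.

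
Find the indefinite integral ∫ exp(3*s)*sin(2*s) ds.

3*exp(3*s)*sin(2*s)/13 - 2*exp(3*s)*cos(2*s)/13 + C

Let I denote the integral. Integrate by parts with u = sin(2*s), dv = exp(3*s) ds, so v = exp(3*s)/3: I = exp(3*s)*sin(2*s)/3 − (2/3)·∫ exp(3*s)*cos(2*s) ds.
Apply parts again with u = cos(2*s), dv = exp(3*s) ds: ∫ exp(3*s)*cos(2*s) ds = exp(3*s)*cos(2*s)/3 + (2/3)·I. Substituting back brings back I: I = exp(3*s)*sin(2*s)/3 - 2*exp(3*s)*cos(2*s)/9 − (4/9)·I.
Solving for I: (1 + 4/9)·I equals the remaining terms, so I = (9/13)·(exp(3*s)*sin(2*s)/3 - 2*exp(3*s)*cos(2*s)/9).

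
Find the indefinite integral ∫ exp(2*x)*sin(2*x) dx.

exp(2*x)*sin(2*x)/4 - exp(2*x)*cos(2*x)/4 + C

Let I denote the integral. Integrate by parts with u = sin(2*x), dv = exp(2*x) dx, so v = exp(2*x)/2: I = exp(2*x)*sin(2*x)/2 − ∫ exp(2*x)*cos(2*x) dx.
Apply parts again with u = cos(2*x), dv = exp(2*x) dx: ∫ exp(2*x)*cos(2*x) dx = exp(2*x)*cos(2*x)/2 + I. Substituting back brings back I: I = exp(2*x)*sin(2*x)/2 - exp(2*x)*cos(2*x)/2 − I.
Solving for I: (1 + 1)·I equals the remaining terms, so I = (1/2)·(exp(2*x)*sin(2*x)/2 - exp(2*x)*cos(2*x)/2).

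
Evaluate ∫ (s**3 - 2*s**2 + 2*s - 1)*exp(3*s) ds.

(3*s**3 - 9*s**2 + 12*s - 7)*exp(3*s)/9 + C

Use integration by parts with u = s**3 - 2*s**2 + 2*s - 1, dv = exp(3*s) ds, so v = exp(3*s)/3.
Apply parts 3 times (tabular method): alternate signs, differentiate u down to 0, integrate dv up.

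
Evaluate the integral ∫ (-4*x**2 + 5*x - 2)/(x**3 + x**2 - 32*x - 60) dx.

Factor the denominator: (x - 6)*(x + 2)*(x + 5).
Partial-fraction decomposition: -127/(33*(x + 5)) + 7/(6*(x + 2)) - 29/(22*(x - 6)).
Integrate each term: A/(x−a) contributes A·log|x−a|.

-29*log(x - 6)/22 + 7*log(x + 2)/6 - 127*log(x + 5)/33 + C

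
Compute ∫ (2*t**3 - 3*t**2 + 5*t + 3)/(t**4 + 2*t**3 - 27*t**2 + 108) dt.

3*log(t - 3)/5 - 7*log(t + 2)/20 + 7*log(t + 6)/4 - 1/(t - 3) + C

Factor the denominator: (t - 3)**2*(t + 2)*(t + 6).
Partial-fraction decomposition: 7/(4*(t + 6)) - 7/(20*(t + 2)) + 3/(5*(t - 3)) + (t - 3)**(-2).
Integrate each term; A/(t−a) gives A·log|t−a|; A/(t−a)² gives −A/(t−a).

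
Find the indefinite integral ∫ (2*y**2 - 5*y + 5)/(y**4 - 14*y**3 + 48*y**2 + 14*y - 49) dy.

19*log(y - 7)/288 + log(y - 1)/36 - 3*log(y + 1)/32 - 17/(12*y - 84) + C

Factor the denominator: (y - 7)**2*(y - 1)*(y + 1).
Partial-fraction decomposition: -3/(32*(y + 1)) + 1/(36*(y - 1)) + 19/(288*(y - 7)) + 17/(12*(y - 7)**2).
Integrate each term; A/(y−a) gives A·log|y−a|; A/(y−a)² gives −A/(y−a).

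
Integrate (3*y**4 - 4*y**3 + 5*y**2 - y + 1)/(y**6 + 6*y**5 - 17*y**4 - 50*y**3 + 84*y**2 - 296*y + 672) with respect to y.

89*log(y - 3)/455 - 35*log(y - 2)/432 + 1109*log(y + 4)/2520 - 4414*log(y + 7)/7155 + 3431*log(y**2 + 4)/110240 + 473*atan(y/2)/55120 + C

Factor the denominator: (y - 3)*(y - 2)*(y + 4)*(y + 7)*(y**2 + 4).
Partial-fraction decomposition: (3431*y + 946)/(55120*(y**2 + 4)) - 4414/(7155*(y + 7)) + 1109/(2520*(y + 4)) - 35/(432*(y - 2)) + 89/(455*(y - 3)).
Integrate each term; A/(y−a) gives A·log|y−a|; the (By+D)/(y²+p²) term gives a log and an atan.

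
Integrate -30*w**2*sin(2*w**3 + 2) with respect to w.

5*cos(2*w**3 + 2) + C

Let u = 2*w**3 + 2, so du = (6*w**2) dw.
Rewriting, the integral becomes -5·∫ sin(u) du = -5·-cos(u).
Substituting back, u = 2*w**3 + 2.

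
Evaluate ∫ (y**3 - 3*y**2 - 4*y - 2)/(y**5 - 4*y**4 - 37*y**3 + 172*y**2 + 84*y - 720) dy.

Factor the denominator: (y - 5)*(y - 4)*(y - 3)*(y + 2)*(y + 6).
Partial-fraction decomposition: -151/(1980*(y + 6)) + 1/(60*(y + 2)) - 7/(45*(y - 3)) + 1/(30*(y - 4)) + 2/(11*(y - 5)).
Integrate each term: A/(y−a) contributes A·log|y−a|.

2*log(y - 5)/11 + log(y - 4)/30 - 7*log(y - 3)/45 + log(y + 2)/60 - 151*log(y + 6)/1980 + C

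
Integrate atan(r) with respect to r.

r*atan(r) - log(r**2 + 1)/2 + C

Use integration by parts with u = arctan(r), dv = dr.
Then du = 1/(r**2 + 1) dr.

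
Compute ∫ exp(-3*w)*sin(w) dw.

-3*exp(-3*w)*sin(w)/10 - exp(-3*w)*cos(w)/10 + C

Let I denote the integral. Integrate by parts with u = sin(w), dv = exp(-3*w) dw, so v = -exp(-3*w)/3: I = -exp(-3*w)*sin(w)/3 + (1/3)·∫ exp(-3*w)*cos(w) dw.
Apply parts again with u = cos(w), dv = exp(-3*w) dw: ∫ exp(-3*w)*cos(w) dw = -exp(-3*w)*cos(w)/3 − (1/3)·I. Substituting back brings back I: I = -exp(-3*w)*sin(w)/3 - exp(-3*w)*cos(w)/9 − (1/9)·I.
Solving for I: (1 + 1/9)·I equals the remaining terms, so I = (9/10)·(-exp(-3*w)*sin(w)/3 - exp(-3*w)*cos(w)/9).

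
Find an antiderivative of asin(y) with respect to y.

Use integration by parts with u = arcsin(y), dv = dy.
Then du = 1/sqrt(-y**2 + 1) dy.

y*asin(y) + sqrt(-y**2 + 1) + C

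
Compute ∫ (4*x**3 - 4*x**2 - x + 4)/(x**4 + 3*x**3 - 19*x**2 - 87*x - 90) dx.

Factor the denominator: (x - 5)*(x + 2)*(x + 3)**2.
Partial-fraction decomposition: -185/(64*(x + 3)) - 137/(8*(x + 3)**2) + 6/(x + 2) + 57/(64*(x - 5)).
Integrate each term; A/(x−a) gives A·log|x−a|; A/(x−a)² gives −A/(x−a).

57*log(x - 5)/64 + 6*log(x + 2) - 185*log(x + 3)/64 + 137/(8*x + 24) + C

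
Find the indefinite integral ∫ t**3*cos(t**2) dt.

t**2*sin(t**2)/2 + cos(t**2)/2 + C

Let u = t², du = 2t dt; rewrite as (1/2)∫ u^1·cos(1u) du.
Now integrate by parts 1 time.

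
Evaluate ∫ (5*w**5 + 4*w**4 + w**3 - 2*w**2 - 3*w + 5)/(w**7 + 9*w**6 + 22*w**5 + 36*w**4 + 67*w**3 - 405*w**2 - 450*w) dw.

-log(w)/90 + 223*log(w - 2)/3822 + log(w + 1)/120 - 230619*log(w + 5)/566440 + 29719*log(w**2 + 9)/169065 + 827*atan(w/3)/37570 - 332/(119*w + 595) + C

Factor the denominator: w*(w - 2)*(w + 1)*(w + 5)**2*(w**2 + 9).
Partial-fraction decomposition: (118876*w + 22329)/(338130*(w**2 + 9)) - 230619/(566440*(w + 5)) + 332/(119*(w + 5)**2) + 1/(120*(w + 1)) + 223/(3822*(w - 2)) - 1/(90*w).
Integrate each term; A/(w−a) gives A·log|w−a|; the (Bw+D)/(w²+p²) term gives a log and an atan.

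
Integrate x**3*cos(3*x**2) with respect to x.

Let u = x², du = 2x dx; rewrite as (1/2)∫ u^1·cos(3u) du.
Now integrate by parts 1 time.

x**2*sin(3*x**2)/6 + cos(3*x**2)/18 + C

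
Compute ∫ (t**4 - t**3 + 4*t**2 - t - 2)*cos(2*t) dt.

Use integration by parts with u = t**4 - t**3 + 4*t**2 - t - 2, dv = cos(2*t) dt, so v = sin(2*t)/2.
Apply parts 4 times (tabular method): alternate signs, differentiate u down to 0, integrate dv up.

t**4*sin(2*t)/2 - t**3*sin(2*t)/2 + t**3*cos(2*t) + t**2*sin(2*t)/2 - 3*t**2*cos(2*t)/4 + t*sin(2*t)/4 + t*cos(2*t)/2 - 5*sin(2*t)/4 + cos(2*t)/8 + C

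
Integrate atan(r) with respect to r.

r*atan(r) - log(r**2 + 1)/2 + C

Use integration by parts with u = arctan(r), dv = dr.
Then du = 1/(r**2 + 1) dr.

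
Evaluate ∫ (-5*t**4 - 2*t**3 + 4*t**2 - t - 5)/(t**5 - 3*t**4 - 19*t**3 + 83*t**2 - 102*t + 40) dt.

-451*log(t - 4)/54 + 87*log(t - 2)/14 - 59*log(t - 1)/36 - 925*log(t + 5)/756 + 1/(2*t - 2) + C

Factor the denominator: (t - 4)*(t - 2)*(t - 1)**2*(t + 5).
Partial-fraction decomposition: -925/(756*(t + 5)) - 59/(36*(t - 1)) - 1/(2*(t - 1)**2) + 87/(14*(t - 2)) - 451/(54*(t - 4)).
Integrate each term; A/(t−a) gives A·log|t−a|; A/(t−a)² gives −A/(t−a).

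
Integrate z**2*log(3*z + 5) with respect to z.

Use integration by parts with u = log(3*z + 5), dv = z**2 dz.
Then du = 3/(3*z + 5) dz and v = z**3/3.

z**3*log(3*z + 5)/3 - z**3/9 + 5*z**2/18 - 25*z/27 + 125*log(3*z + 5)/81 + C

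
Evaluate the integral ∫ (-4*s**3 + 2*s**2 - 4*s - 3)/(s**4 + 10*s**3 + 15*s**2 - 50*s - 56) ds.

Factor the denominator: (s - 2)*(s + 1)*(s + 4)*(s + 7).
Partial-fraction decomposition: -1495/(162*(s + 7)) + 301/(54*(s + 4)) - 7/(54*(s + 1)) - 35/(162*(s - 2)).
Integrate each term: A/(s−a) contributes A·log|s−a|.

-35*log(s - 2)/162 - 7*log(s + 1)/54 + 301*log(s + 4)/54 - 1495*log(s + 7)/162 + C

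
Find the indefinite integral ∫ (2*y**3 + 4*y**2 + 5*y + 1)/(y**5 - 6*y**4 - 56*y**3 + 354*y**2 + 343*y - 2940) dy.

Factor the denominator: (y - 7)*(y - 5)*(y - 4)*(y + 3)*(y + 7).
Partial-fraction decomposition: -131/(1848*(y + 7)) + 1/(70*(y + 3)) + 71/(77*(y - 4)) - 47/(24*(y - 5)) + 153/(140*(y - 7)).
Integrate each term: A/(y−a) contributes A·log|y−a|.

153*log(y - 7)/140 - 47*log(y - 5)/24 + 71*log(y - 4)/77 + log(y + 3)/70 - 131*log(y + 7)/1848 + C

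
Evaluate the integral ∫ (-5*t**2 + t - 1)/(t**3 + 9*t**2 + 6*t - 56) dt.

Factor the denominator: (t - 2)*(t + 4)*(t + 7).
Partial-fraction decomposition: -253/(27*(t + 7)) + 85/(18*(t + 4)) - 19/(54*(t - 2)).
Integrate each term: A/(t−a) contributes A·log|t−a|.

-19*log(t - 2)/54 + 85*log(t + 4)/18 - 253*log(t + 7)/27 + C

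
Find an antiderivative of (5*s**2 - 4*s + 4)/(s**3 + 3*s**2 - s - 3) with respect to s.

Factor the denominator: (s - 1)*(s + 1)*(s + 3).
Partial-fraction decomposition: 61/(8*(s + 3)) - 13/(4*(s + 1)) + 5/(8*(s - 1)).
Integrate each term: A/(s−a) contributes A·log|s−a|.

5*log(s - 1)/8 - 13*log(s + 1)/4 + 61*log(s + 3)/8 + C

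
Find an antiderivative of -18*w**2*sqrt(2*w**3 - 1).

-2*(2*w**3 - 1)**(3/2) + C

Let u = 2*w**3 - 1, so du = (6*w**2) dw.
Rewriting, the integral becomes -3·∫ √u du = -3·(2/3)u^(3/2).
Substituting back, u = 2*w**3 - 1.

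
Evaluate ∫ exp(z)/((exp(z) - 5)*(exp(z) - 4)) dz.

log(exp(z) - 5) - log(exp(z) - 4) + C

Let u = e^z, du = e^z dz.
The integral becomes ∫ du/((u-5)(u-4)); decompose into partial fractions.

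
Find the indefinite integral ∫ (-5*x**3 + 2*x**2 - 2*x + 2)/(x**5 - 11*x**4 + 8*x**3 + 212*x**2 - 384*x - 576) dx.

4169*log(x - 6)/2450 - 147*log(x - 4)/80 - 11*log(x + 1)/735 + 181*log(x + 4)/1200 + 509/(70*x - 420) + C

Factor the denominator: (x - 6)**2*(x - 4)*(x + 1)*(x + 4).
Partial-fraction decomposition: 181/(1200*(x + 4)) - 11/(735*(x + 1)) - 147/(80*(x - 4)) + 4169/(2450*(x - 6)) - 509/(70*(x - 6)**2).
Integrate each term; A/(x−a) gives A·log|x−a|; A/(x−a)² gives −A/(x−a).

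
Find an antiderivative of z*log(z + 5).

z**2*log(z + 5)/2 - z**2/4 + 5*z/2 - 25*log(z + 5)/2 + C

Use integration by parts with u = log(z + 5), dv = z dz.
Then du = 1/(z + 5) dz and v = z**2/2.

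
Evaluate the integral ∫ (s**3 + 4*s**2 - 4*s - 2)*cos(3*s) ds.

Use integration by parts with u = s**3 + 4*s**2 - 4*s - 2, dv = cos(3*s) ds, so v = sin(3*s)/3.
Apply parts 3 times (tabular method): alternate signs, differentiate u down to 0, integrate dv up.

s**3*sin(3*s)/3 + 4*s**2*sin(3*s)/3 + s**2*cos(3*s)/3 - 14*s*sin(3*s)/9 + 8*s*cos(3*s)/9 - 26*sin(3*s)/27 - 14*cos(3*s)/27 + C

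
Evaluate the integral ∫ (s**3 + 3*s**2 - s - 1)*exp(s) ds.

(s**3 - s)*exp(s) + C

Use integration by parts with u = s**3 + 3*s**2 - s - 1, dv = exp(s) ds, so v = exp(s).
Apply parts 3 times (tabular method): alternate signs, differentiate u down to 0, integrate dv up.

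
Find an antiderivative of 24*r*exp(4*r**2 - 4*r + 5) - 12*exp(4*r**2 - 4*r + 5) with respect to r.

Let u = 4*r**2 - 4*r + 5, so du = (8*r - 4) dr.
Rewriting, the integral becomes 3·∫ e^u du = 3·e^u.
Substituting back, u = 4*r**2 - 4*r + 5.

3*exp(4*r**2 - 4*r + 5) + C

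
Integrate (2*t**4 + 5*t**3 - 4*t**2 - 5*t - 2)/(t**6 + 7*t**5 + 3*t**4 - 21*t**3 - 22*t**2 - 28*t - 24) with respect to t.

Factor the denominator: (t - 2)*(t + 1)*(t + 2)*(t + 6)*(t**2 + 1).
Partial-fraction decomposition: (39*t + 25)/(185*(t**2 + 1)) - 349/(1480*(t + 6)) - 1/(5*(t + 2)) + 2/(15*(t + 1)) + 11/(120*(t - 2)).
Integrate each term; A/(t−a) gives A·log|t−a|; the (Bt+D)/(t²+p²) term gives a log and an atan.

11*log(t - 2)/120 + 2*log(t + 1)/15 - log(t + 2)/5 - 349*log(t + 6)/1480 + 39*log(t**2 + 1)/370 + 5*atan(t)/37 + C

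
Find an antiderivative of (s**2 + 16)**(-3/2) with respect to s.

Substitute s = 4·tan(θ), so ds = 4·sec(θ)^2 dθ and the radical becomes sqrt(s**2 + 16) = 4·sec(θ) by the Pythagorean identity.
Integrate the resulting trig expression in θ, then back-substitute tan(θ) = s/4, sec(θ) = sqrt(s**2 + 16)/4 (absorbing any constant into C).

s/(16*sqrt(s**2 + 16)) + C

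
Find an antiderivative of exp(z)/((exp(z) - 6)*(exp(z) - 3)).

log(exp(z) - 6)/3 - log(exp(z) - 3)/3 + C

Let u = e^z, du = e^z dz.
The integral becomes ∫ du/((u-3)(u-6)); decompose into partial fractions.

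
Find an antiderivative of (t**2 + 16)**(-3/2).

t/(16*sqrt(t**2 + 16)) + C

Substitute t = 4·tan(θ), so dt = 4·sec(θ)^2 dθ and the radical becomes sqrt(t**2 + 16) = 4·sec(θ) by the Pythagorean identity.
Integrate the resulting trig expression in θ, then back-substitute tan(θ) = t/4, sec(θ) = sqrt(t**2 + 16)/4 (absorbing any constant into C).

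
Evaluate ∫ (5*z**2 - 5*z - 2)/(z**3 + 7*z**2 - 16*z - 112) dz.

29*log(z - 4)/44 - 49*log(z + 4)/12 + 278*log(z + 7)/33 + C

Factor the denominator: (z - 4)*(z + 4)*(z + 7).
Partial-fraction decomposition: 278/(33*(z + 7)) - 49/(12*(z + 4)) + 29/(44*(z - 4)).
Integrate each term: A/(z−a) contributes A·log|z−a|.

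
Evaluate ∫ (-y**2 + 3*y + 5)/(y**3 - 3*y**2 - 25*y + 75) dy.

Factor the denominator: (y - 5)*(y - 3)*(y + 5).
Partial-fraction decomposition: -7/(16*(y + 5)) - 5/(16*(y - 3)) - 1/(4*(y - 5)).
Integrate each term: A/(y−a) contributes A·log|y−a|.

-log(y - 5)/4 - 5*log(y - 3)/16 - 7*log(y + 5)/16 + C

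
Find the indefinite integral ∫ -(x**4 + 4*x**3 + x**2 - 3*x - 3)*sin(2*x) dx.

Use integration by parts with u = x**4 + 4*x**3 + x**2 - 3*x - 3, dv = -sin(2*x) dx, so v = cos(2*x)/2.
Apply parts 4 times (tabular method): alternate signs, differentiate u down to 0, integrate dv up.

x**4*cos(2*x)/2 - x**3*sin(2*x) + 2*x**3*cos(2*x) - 3*x**2*sin(2*x) - x**2*cos(2*x) + x*sin(2*x) - 9*x*cos(2*x)/2 + 9*sin(2*x)/4 - cos(2*x) + C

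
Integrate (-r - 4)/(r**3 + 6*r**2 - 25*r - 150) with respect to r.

-9*log(r - 5)/110 - log(r + 5)/10 + 2*log(r + 6)/11 + C

Factor the denominator: (r - 5)*(r + 5)*(r + 6).
Partial-fraction decomposition: 2/(11*(r + 6)) - 1/(10*(r + 5)) - 9/(110*(r - 5)).
Integrate each term: A/(r−a) contributes A·log|r−a|.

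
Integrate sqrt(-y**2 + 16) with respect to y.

Substitute y = 4·sin(θ), so dy = 4·cos(θ) dθ and the radical becomes sqrt(-y**2 + 16) = 4·cos(θ) by the Pythagorean identity.
Integrate the resulting trig expression in θ, then back-substitute θ = asin(y/4), sin(θ) = y/4, cos(θ) = sqrt(-y**2 + 16)/4 (absorbing any constant into C).

y*sqrt(-y**2 + 16)/2 + 8*asin(y/4) + C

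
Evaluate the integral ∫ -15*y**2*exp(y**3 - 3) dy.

Let u = y**3 - 3, so du = (3*y**2) dy.
Rewriting, the integral becomes -5·∫ e^u du = -5·e^u.
Substituting back, u = y**3 - 3.

-5*exp(y**3 - 3) + C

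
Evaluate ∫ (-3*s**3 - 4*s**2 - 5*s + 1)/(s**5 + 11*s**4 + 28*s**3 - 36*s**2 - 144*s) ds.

Factor the denominator: s*(s - 2)*(s + 3)*(s + 4)*(s + 6).
Partial-fraction decomposition: 535/(288*(s + 6)) - 149/(48*(s + 4)) + 61/(45*(s + 3)) - 49/(480*(s - 2)) - 1/(144*s).
Integrate each term: A/(s−a) contributes A·log|s−a|.

-log(s)/144 - 49*log(s - 2)/480 + 61*log(s + 3)/45 - 149*log(s + 4)/48 + 535*log(s + 6)/288 + C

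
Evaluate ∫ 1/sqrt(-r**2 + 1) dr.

Substitute r = sin(θ), so dr = cos(θ) dθ and the radical becomes sqrt(-r**2 + 1) = cos(θ) by the Pythagorean identity.
Integrate the resulting trig expression in θ, then back-substitute θ = asin(r), sin(θ) = r, cos(θ) = sqrt(-r**2 + 1) (absorbing any constant into C).

asin(r) + C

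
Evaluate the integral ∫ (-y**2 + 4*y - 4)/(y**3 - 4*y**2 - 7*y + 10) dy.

-9*log(y - 5)/28 + log(y - 1)/12 - 16*log(y + 2)/21 + C

Factor the denominator: (y - 5)*(y - 1)*(y + 2).
Partial-fraction decomposition: -16/(21*(y + 2)) + 1/(12*(y - 1)) - 9/(28*(y - 5)).
Integrate each term: A/(y−a) contributes A·log|y−a|.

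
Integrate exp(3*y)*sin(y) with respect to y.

Let I denote the integral. Integrate by parts with u = sin(y), dv = exp(3*y) dy, so v = exp(3*y)/3: I = exp(3*y)*sin(y)/3 − (1/3)·∫ exp(3*y)*cos(y) dy.
Apply parts again with u = cos(y), dv = exp(3*y) dy: ∫ exp(3*y)*cos(y) dy = exp(3*y)*cos(y)/3 + (1/3)·I. Substituting back brings back I: I = exp(3*y)*sin(y)/3 - exp(3*y)*cos(y)/9 − (1/9)·I.
Solving for I: (1 + 1/9)·I equals the remaining terms, so I = (9/10)·(exp(3*y)*sin(y)/3 - exp(3*y)*cos(y)/9).

3*exp(3*y)*sin(y)/10 - exp(3*y)*cos(y)/10 + C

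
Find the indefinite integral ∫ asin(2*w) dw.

w*asin(2*w) + sqrt(-4*w**2 + 1)/2 + C

Use integration by parts with u = arcsin(2*w), dv = dw.
Then du = 2/sqrt(-4*w**2 + 1) dw.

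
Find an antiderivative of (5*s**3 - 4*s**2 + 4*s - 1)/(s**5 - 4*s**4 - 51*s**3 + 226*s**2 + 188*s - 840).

959*log(s - 6)/416 - 136*log(s - 5)/63 + 31*log(s - 2)/432 + 13*log(s + 2)/224 - 97*log(s + 7)/351 + C

Factor the denominator: (s - 6)*(s - 5)*(s - 2)*(s + 2)*(s + 7).
Partial-fraction decomposition: -97/(351*(s + 7)) + 13/(224*(s + 2)) + 31/(432*(s - 2)) - 136/(63*(s - 5)) + 959/(416*(s - 6)).
Integrate each term: A/(s−a) contributes A·log|s−a|.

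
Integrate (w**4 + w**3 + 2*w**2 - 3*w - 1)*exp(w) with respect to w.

(w**4 - 3*w**3 + 11*w**2 - 25*w + 24)*exp(w) + C

Use integration by parts with u = w**4 + w**3 + 2*w**2 - 3*w - 1, dv = exp(w) dw, so v = exp(w).
Apply parts 4 times (tabular method): alternate signs, differentiate u down to 0, integrate dv up.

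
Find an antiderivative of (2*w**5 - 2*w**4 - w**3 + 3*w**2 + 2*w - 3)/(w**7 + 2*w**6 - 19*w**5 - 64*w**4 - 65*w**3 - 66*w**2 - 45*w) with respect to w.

Factor the denominator: w*(w - 5)*(w + 1)*(w + 3)**2*(w**2 + 1).
Partial-fraction decomposition: (37*w - 166)/(1300*(w**2 + 1)) - 1733/(19200*(w + 3)) + 201/(160*(w + 3)**2) - 5/(48*(w + 1)) + 4957/(49920*(w - 5)) + 1/(15*w).
Integrate each term; A/(w−a) gives A·log|w−a|; the (Bw+D)/(w²+p²) term gives a log and an atan.

log(w)/15 + 4957*log(w - 5)/49920 - 5*log(w + 1)/48 - 1733*log(w + 3)/19200 + 37*log(w**2 + 1)/2600 - 83*atan(w)/650 - 201/(160*w + 480) + C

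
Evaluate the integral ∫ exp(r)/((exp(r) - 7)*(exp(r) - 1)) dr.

Let u = e^r, du = e^r dr.
The integral becomes ∫ du/((u-7)(u-1)); decompose into partial fractions.

log(exp(r) - 7)/6 - log(exp(r) - 1)/6 + C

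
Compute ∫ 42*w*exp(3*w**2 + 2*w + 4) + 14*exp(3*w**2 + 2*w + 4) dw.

Let u = 3*w**2 + 2*w + 4, so du = (6*w + 2) dw.
Rewriting, the integral becomes 7·∫ e^u du = 7·e^u.
Substituting back, u = 3*w**2 + 2*w + 4.

7*exp(3*w**2 + 2*w + 4) + C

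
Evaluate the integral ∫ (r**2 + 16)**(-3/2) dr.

Substitute r = 4·tan(θ), so dr = 4·sec(θ)^2 dθ and the radical becomes sqrt(r**2 + 16) = 4·sec(θ) by the Pythagorean identity.
Integrate the resulting trig expression in θ, then back-substitute tan(θ) = r/4, sec(θ) = sqrt(r**2 + 16)/4 (absorbing any constant into C).

r/(16*sqrt(r**2 + 16)) + C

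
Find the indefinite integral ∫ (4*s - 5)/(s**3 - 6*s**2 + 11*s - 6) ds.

7*log(s - 3)/2 - 3*log(s - 2) - log(s - 1)/2 + C

Factor the denominator: (s - 3)*(s - 2)*(s - 1).
Partial-fraction decomposition: -1/(2*(s - 1)) - 3/(s - 2) + 7/(2*(s - 3)).
Integrate each term: A/(s−a) contributes A·log|s−a|.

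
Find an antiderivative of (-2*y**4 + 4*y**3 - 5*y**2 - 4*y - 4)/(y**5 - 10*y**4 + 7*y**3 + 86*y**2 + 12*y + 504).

Factor the denominator: (y - 7)*(y - 6)*(y + 3)*(y**2 + 4).
Partial-fraction decomposition: -(417*y + 322)/(3445*(y**2 + 4)) - 307/(1170*(y + 3)) + 242/(45*(y - 6)) - 3707/(530*(y - 7)).
Integrate each term; A/(y−a) gives A·log|y−a|; the (By+D)/(y²+p²) term gives a log and an atan.

-3707*log(y - 7)/530 + 242*log(y - 6)/45 - 307*log(y + 3)/1170 - 417*log(y**2 + 4)/6890 - 161*atan(y/2)/3445 + C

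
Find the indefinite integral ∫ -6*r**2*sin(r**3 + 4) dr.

2*cos(r**3 + 4) + C

Let u = r**3 + 4, so du = (3*r**2) dr.
Rewriting, the integral becomes -2·∫ sin(u) du = -2·-cos(u).
Substituting back, u = r**3 + 4.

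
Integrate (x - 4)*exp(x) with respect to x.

(x - 5)*exp(x) + C

Use integration by parts with u = x - 4, dv = exp(x) dx, so v = exp(x).
Apply parts 1 times (tabular method): alternate signs, differentiate u down to 0, integrate dv up.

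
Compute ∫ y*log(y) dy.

y**2*log(y)/2 - y**2/4 + C

Use integration by parts with u = log(y), dv = y dy.
Then du = 1/y dy and v = y**2/2.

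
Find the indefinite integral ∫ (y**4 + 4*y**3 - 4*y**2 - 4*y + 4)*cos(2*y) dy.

y**4*sin(2*y)/2 + 2*y**3*sin(2*y) + y**3*cos(2*y) - 7*y**2*sin(2*y)/2 + 3*y**2*cos(2*y) - 5*y*sin(2*y) - 7*y*cos(2*y)/2 + 15*sin(2*y)/4 - 5*cos(2*y)/2 + C

Use integration by parts with u = y**4 + 4*y**3 - 4*y**2 - 4*y + 4, dv = cos(2*y) dy, so v = sin(2*y)/2.
Apply parts 4 times (tabular method): alternate signs, differentiate u down to 0, integrate dv up.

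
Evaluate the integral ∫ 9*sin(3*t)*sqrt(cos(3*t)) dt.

-2*cos(3*t)**(3/2) + C

Let u = cos(3*t), so du = (-3*sin(3*t)) dt.
Rewriting, the integral becomes -3·∫ √u du = -3·(2/3)u^(3/2).
Substituting back, u = cos(3*t).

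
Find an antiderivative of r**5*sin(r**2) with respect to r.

Let u = r², du = 2r dr; rewrite as (1/2)∫ u^2·sin(1u) du.
Now integrate by parts 2 times.

-r**4*cos(r**2)/2 + r**2*sin(r**2) + cos(r**2) + C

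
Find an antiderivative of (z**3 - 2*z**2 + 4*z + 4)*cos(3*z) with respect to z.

z**3*sin(3*z)/3 - 2*z**2*sin(3*z)/3 + z**2*cos(3*z)/3 + 10*z*sin(3*z)/9 - 4*z*cos(3*z)/9 + 40*sin(3*z)/27 + 10*cos(3*z)/27 + C

Use integration by parts with u = z**3 - 2*z**2 + 4*z + 4, dv = cos(3*z) dz, so v = sin(3*z)/3.
Apply parts 3 times (tabular method): alternate signs, differentiate u down to 0, integrate dv up.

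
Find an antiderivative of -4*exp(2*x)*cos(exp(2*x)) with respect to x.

-2*sin(exp(2*x)) + C

Let u = exp(2*x), so du = (2*exp(2*x)) dx.
Rewriting, the integral becomes -2·∫ cos(u) du = -2·sin(u).
Substituting back, u = exp(2*x).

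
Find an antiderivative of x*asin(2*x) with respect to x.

Use integration by parts with u = arcsin(2*x), dv = x dx.
Then du = 2/sqrt(-4*x**2 + 1) dx.

x**2*asin(2*x)/2 + x*sqrt(-4*x**2 + 1)/8 - asin(2*x)/16 + C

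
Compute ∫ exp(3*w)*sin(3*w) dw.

exp(3*w)*sin(3*w)/6 - exp(3*w)*cos(3*w)/6 + C

Let I denote the integral. Integrate by parts with u = sin(3*w), dv = exp(3*w) dw, so v = exp(3*w)/3: I = exp(3*w)*sin(3*w)/3 − ∫ exp(3*w)*cos(3*w) dw.
Apply parts again with u = cos(3*w), dv = exp(3*w) dw: ∫ exp(3*w)*cos(3*w) dw = exp(3*w)*cos(3*w)/3 + I. Substituting back brings back I: I = exp(3*w)*sin(3*w)/3 - exp(3*w)*cos(3*w)/3 − I.
Solving for I: (1 + 1)·I equals the remaining terms, so I = (1/2)·(exp(3*w)*sin(3*w)/3 - exp(3*w)*cos(3*w)/3).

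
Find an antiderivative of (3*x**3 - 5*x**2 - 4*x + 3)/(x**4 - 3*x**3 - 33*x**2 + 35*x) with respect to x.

Factor the denominator: x*(x - 7)*(x - 1)*(x + 5).
Partial-fraction decomposition: 53/(40*(x + 5)) + 1/(12*(x - 1)) + 253/(168*(x - 7)) + 3/(35*x).
Integrate each term: A/(x−a) contributes A·log|x−a|.

3*log(x)/35 + 253*log(x - 7)/168 + log(x - 1)/12 + 53*log(x + 5)/40 + C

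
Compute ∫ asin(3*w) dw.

Use integration by parts with u = arcsin(3*w), dv = dw.
Then du = 3/sqrt(-9*w**2 + 1) dw.

w*asin(3*w) + sqrt(-9*w**2 + 1)/3 + C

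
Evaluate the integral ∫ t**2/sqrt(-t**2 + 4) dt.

-t*sqrt(-t**2 + 4)/2 + 2*asin(t/2) + C

Substitute t = 2·sin(θ), so dt = 2·cos(θ) dθ and the radical becomes sqrt(-t**2 + 4) = 2·cos(θ) by the Pythagorean identity.
Integrate the resulting trig expression in θ, then back-substitute θ = asin(t/2), sin(θ) = t/2, cos(θ) = sqrt(-t**2 + 4)/2 (absorbing any constant into C).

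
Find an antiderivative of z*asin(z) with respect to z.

Use integration by parts with u = arcsin(z), dv = z dz.
Then du = 1/sqrt(-z**2 + 1) dz.

z**2*asin(z)/2 + z*sqrt(-z**2 + 1)/4 - asin(z)/4 + C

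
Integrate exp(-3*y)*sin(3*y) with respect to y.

-exp(-3*y)*sin(3*y)/6 - exp(-3*y)*cos(3*y)/6 + C

Let I denote the integral. Integrate by parts with u = sin(3*y), dv = exp(-3*y) dy, so v = -exp(-3*y)/3: I = -exp(-3*y)*sin(3*y)/3 + ∫ exp(-3*y)*cos(3*y) dy.
Apply parts again with u = cos(3*y), dv = exp(-3*y) dy: ∫ exp(-3*y)*cos(3*y) dy = -exp(-3*y)*cos(3*y)/3 − I. Substituting back brings back I: I = -exp(-3*y)*sin(3*y)/3 - exp(-3*y)*cos(3*y)/3 − I.
Solving for I: (1 + 1)·I equals the remaining terms, so I = (1/2)·(-exp(-3*y)*sin(3*y)/3 - exp(-3*y)*cos(3*y)/3).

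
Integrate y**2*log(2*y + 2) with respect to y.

Use integration by parts with u = log(2*y + 2), dv = y**2 dy.
Then du = 2/(2*y + 2) dy and v = y**3/3.

y**3*log(2*y + 2)/3 - y**3/9 + y**2/6 - y/3 + log(y + 1)/3 + C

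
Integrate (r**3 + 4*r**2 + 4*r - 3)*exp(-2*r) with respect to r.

Use integration by parts with u = r**3 + 4*r**2 + 4*r - 3, dv = exp(-2*r) dr, so v = -exp(-2*r)/2.
Apply parts 3 times (tabular method): alternate signs, differentiate u down to 0, integrate dv up.

(-4*r**3 - 22*r**2 - 38*r - 7)*exp(-2*r)/8 + C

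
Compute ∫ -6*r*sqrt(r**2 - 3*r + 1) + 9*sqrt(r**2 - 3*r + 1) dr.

Let u = r**2 - 3*r + 1, so du = (2*r - 3) dr.
Rewriting, the integral becomes -3·∫ √u du = -3·(2/3)u^(3/2).
Substituting back, u = r**2 - 3*r + 1.

-2*(r**2 - 3*r + 1)**(3/2) + C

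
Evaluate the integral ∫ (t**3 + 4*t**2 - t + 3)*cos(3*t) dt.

t**3*sin(3*t)/3 + 4*t**2*sin(3*t)/3 + t**2*cos(3*t)/3 - 5*t*sin(3*t)/9 + 8*t*cos(3*t)/9 + 19*sin(3*t)/27 - 5*cos(3*t)/27 + C

Use integration by parts with u = t**3 + 4*t**2 - t + 3, dv = cos(3*t) dt, so v = sin(3*t)/3.
Apply parts 3 times (tabular method): alternate signs, differentiate u down to 0, integrate dv up.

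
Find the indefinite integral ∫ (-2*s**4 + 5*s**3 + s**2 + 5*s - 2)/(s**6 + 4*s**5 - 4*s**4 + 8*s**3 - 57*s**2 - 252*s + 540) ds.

-729*log(s - 2)/41405 - 61*log(s + 3)/180 + 1877*log(s + 5)/3332 - 2674*log(s**2 + 9)/25857 - 3599*atan(s/3)/51714 - 4/(91*s - 182) + C

Factor the denominator: (s - 2)**2*(s + 3)*(s + 5)*(s**2 + 9).
Partial-fraction decomposition: -(10696*s + 10797)/(51714*(s**2 + 9)) + 1877/(3332*(s + 5)) - 61/(180*(s + 3)) - 729/(41405*(s - 2)) + 4/(91*(s - 2)**2).
Integrate each term; A/(s−a) gives A·log|s−a|; the (Bs+D)/(s²+p²) term gives a log and an atan.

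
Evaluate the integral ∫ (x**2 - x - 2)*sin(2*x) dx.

Use integration by parts with u = x**2 - x - 2, dv = sin(2*x) dx, so v = -cos(2*x)/2.
Apply parts 2 times (tabular method): alternate signs, differentiate u down to 0, integrate dv up.

-x**2*cos(2*x)/2 + x*sin(2*x)/2 + x*cos(2*x)/2 - sin(2*x)/4 + 5*cos(2*x)/4 + C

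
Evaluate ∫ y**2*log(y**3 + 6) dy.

y**3*log(y**3 + 6)/3 - y**3/3 + 2*log(y**3 + 6) + C

Let u = y**3 + 6, so du = (3*y**2) dy.
The integral becomes (1/3)·∫ log(u) du; integrate by parts with u′=log(u), dv′=du.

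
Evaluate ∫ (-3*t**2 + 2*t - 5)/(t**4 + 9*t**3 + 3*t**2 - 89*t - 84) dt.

Factor the denominator: (t - 3)*(t + 1)*(t + 4)*(t + 7).
Partial-fraction decomposition: 83/(90*(t + 7)) - 61/(63*(t + 4)) + 5/(36*(t + 1)) - 13/(140*(t - 3)).
Integrate each term: A/(t−a) contributes A·log|t−a|.

-13*log(t - 3)/140 + 5*log(t + 1)/36 - 61*log(t + 4)/63 + 83*log(t + 7)/90 + C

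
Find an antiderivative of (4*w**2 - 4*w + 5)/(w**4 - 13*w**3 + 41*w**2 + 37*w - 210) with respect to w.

Factor the denominator: (w - 7)*(w - 5)*(w - 3)*(w + 2).
Partial-fraction decomposition: -29/(315*(w + 2)) + 29/(40*(w - 3)) - 85/(28*(w - 5)) + 173/(72*(w - 7)).
Integrate each term: A/(w−a) contributes A·log|w−a|.

173*log(w - 7)/72 - 85*log(w - 5)/28 + 29*log(w - 3)/40 - 29*log(w + 2)/315 + C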